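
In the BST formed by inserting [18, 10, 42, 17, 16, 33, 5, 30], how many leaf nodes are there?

Tree built from: [18, 10, 42, 17, 16, 33, 5, 30]
Tree (level-order array): [18, 10, 42, 5, 17, 33, None, None, None, 16, None, 30]
Rule: A leaf has 0 children.
Per-node child counts:
  node 18: 2 child(ren)
  node 10: 2 child(ren)
  node 5: 0 child(ren)
  node 17: 1 child(ren)
  node 16: 0 child(ren)
  node 42: 1 child(ren)
  node 33: 1 child(ren)
  node 30: 0 child(ren)
Matching nodes: [5, 16, 30]
Count of leaf nodes: 3


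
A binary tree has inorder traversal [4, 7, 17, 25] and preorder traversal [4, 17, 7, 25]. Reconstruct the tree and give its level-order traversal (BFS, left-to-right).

Inorder:  [4, 7, 17, 25]
Preorder: [4, 17, 7, 25]
Algorithm: preorder visits root first, so consume preorder in order;
for each root, split the current inorder slice at that value into
left-subtree inorder and right-subtree inorder, then recurse.
Recursive splits:
  root=4; inorder splits into left=[], right=[7, 17, 25]
  root=17; inorder splits into left=[7], right=[25]
  root=7; inorder splits into left=[], right=[]
  root=25; inorder splits into left=[], right=[]
Reconstructed level-order: [4, 17, 7, 25]


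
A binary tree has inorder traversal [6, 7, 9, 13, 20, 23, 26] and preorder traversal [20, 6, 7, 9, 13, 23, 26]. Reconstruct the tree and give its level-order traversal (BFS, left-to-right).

Inorder:  [6, 7, 9, 13, 20, 23, 26]
Preorder: [20, 6, 7, 9, 13, 23, 26]
Algorithm: preorder visits root first, so consume preorder in order;
for each root, split the current inorder slice at that value into
left-subtree inorder and right-subtree inorder, then recurse.
Recursive splits:
  root=20; inorder splits into left=[6, 7, 9, 13], right=[23, 26]
  root=6; inorder splits into left=[], right=[7, 9, 13]
  root=7; inorder splits into left=[], right=[9, 13]
  root=9; inorder splits into left=[], right=[13]
  root=13; inorder splits into left=[], right=[]
  root=23; inorder splits into left=[], right=[26]
  root=26; inorder splits into left=[], right=[]
Reconstructed level-order: [20, 6, 23, 7, 26, 9, 13]


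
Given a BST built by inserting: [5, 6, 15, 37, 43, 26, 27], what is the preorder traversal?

Tree insertion order: [5, 6, 15, 37, 43, 26, 27]
Tree (level-order array): [5, None, 6, None, 15, None, 37, 26, 43, None, 27]
Preorder traversal: [5, 6, 15, 37, 26, 27, 43]


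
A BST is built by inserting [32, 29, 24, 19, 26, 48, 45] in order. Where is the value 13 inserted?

Starting tree (level order): [32, 29, 48, 24, None, 45, None, 19, 26]
Insertion path: 32 -> 29 -> 24 -> 19
Result: insert 13 as left child of 19
Final tree (level order): [32, 29, 48, 24, None, 45, None, 19, 26, None, None, 13]


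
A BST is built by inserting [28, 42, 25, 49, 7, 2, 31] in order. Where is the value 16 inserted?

Starting tree (level order): [28, 25, 42, 7, None, 31, 49, 2]
Insertion path: 28 -> 25 -> 7
Result: insert 16 as right child of 7
Final tree (level order): [28, 25, 42, 7, None, 31, 49, 2, 16]


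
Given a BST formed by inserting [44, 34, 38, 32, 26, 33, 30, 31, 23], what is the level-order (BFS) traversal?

Tree insertion order: [44, 34, 38, 32, 26, 33, 30, 31, 23]
Tree (level-order array): [44, 34, None, 32, 38, 26, 33, None, None, 23, 30, None, None, None, None, None, 31]
BFS from the root, enqueuing left then right child of each popped node:
  queue [44] -> pop 44, enqueue [34], visited so far: [44]
  queue [34] -> pop 34, enqueue [32, 38], visited so far: [44, 34]
  queue [32, 38] -> pop 32, enqueue [26, 33], visited so far: [44, 34, 32]
  queue [38, 26, 33] -> pop 38, enqueue [none], visited so far: [44, 34, 32, 38]
  queue [26, 33] -> pop 26, enqueue [23, 30], visited so far: [44, 34, 32, 38, 26]
  queue [33, 23, 30] -> pop 33, enqueue [none], visited so far: [44, 34, 32, 38, 26, 33]
  queue [23, 30] -> pop 23, enqueue [none], visited so far: [44, 34, 32, 38, 26, 33, 23]
  queue [30] -> pop 30, enqueue [31], visited so far: [44, 34, 32, 38, 26, 33, 23, 30]
  queue [31] -> pop 31, enqueue [none], visited so far: [44, 34, 32, 38, 26, 33, 23, 30, 31]
Result: [44, 34, 32, 38, 26, 33, 23, 30, 31]


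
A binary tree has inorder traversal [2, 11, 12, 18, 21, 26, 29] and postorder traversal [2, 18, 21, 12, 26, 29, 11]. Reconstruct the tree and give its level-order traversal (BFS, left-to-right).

Inorder:   [2, 11, 12, 18, 21, 26, 29]
Postorder: [2, 18, 21, 12, 26, 29, 11]
Algorithm: postorder visits root last, so walk postorder right-to-left;
each value is the root of the current inorder slice — split it at that
value, recurse on the right subtree first, then the left.
Recursive splits:
  root=11; inorder splits into left=[2], right=[12, 18, 21, 26, 29]
  root=29; inorder splits into left=[12, 18, 21, 26], right=[]
  root=26; inorder splits into left=[12, 18, 21], right=[]
  root=12; inorder splits into left=[], right=[18, 21]
  root=21; inorder splits into left=[18], right=[]
  root=18; inorder splits into left=[], right=[]
  root=2; inorder splits into left=[], right=[]
Reconstructed level-order: [11, 2, 29, 26, 12, 21, 18]


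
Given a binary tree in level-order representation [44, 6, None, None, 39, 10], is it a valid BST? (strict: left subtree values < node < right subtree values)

Level-order array: [44, 6, None, None, 39, 10]
Validate using subtree bounds (lo, hi): at each node, require lo < value < hi,
then recurse left with hi=value and right with lo=value.
Preorder trace (stopping at first violation):
  at node 44 with bounds (-inf, +inf): OK
  at node 6 with bounds (-inf, 44): OK
  at node 39 with bounds (6, 44): OK
  at node 10 with bounds (6, 39): OK
No violation found at any node.
Result: Valid BST


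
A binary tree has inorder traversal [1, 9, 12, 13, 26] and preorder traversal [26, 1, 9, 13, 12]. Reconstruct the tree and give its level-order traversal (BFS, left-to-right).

Inorder:  [1, 9, 12, 13, 26]
Preorder: [26, 1, 9, 13, 12]
Algorithm: preorder visits root first, so consume preorder in order;
for each root, split the current inorder slice at that value into
left-subtree inorder and right-subtree inorder, then recurse.
Recursive splits:
  root=26; inorder splits into left=[1, 9, 12, 13], right=[]
  root=1; inorder splits into left=[], right=[9, 12, 13]
  root=9; inorder splits into left=[], right=[12, 13]
  root=13; inorder splits into left=[12], right=[]
  root=12; inorder splits into left=[], right=[]
Reconstructed level-order: [26, 1, 9, 13, 12]


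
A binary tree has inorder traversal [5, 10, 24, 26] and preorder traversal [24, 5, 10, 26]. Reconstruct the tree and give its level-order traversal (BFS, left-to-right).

Inorder:  [5, 10, 24, 26]
Preorder: [24, 5, 10, 26]
Algorithm: preorder visits root first, so consume preorder in order;
for each root, split the current inorder slice at that value into
left-subtree inorder and right-subtree inorder, then recurse.
Recursive splits:
  root=24; inorder splits into left=[5, 10], right=[26]
  root=5; inorder splits into left=[], right=[10]
  root=10; inorder splits into left=[], right=[]
  root=26; inorder splits into left=[], right=[]
Reconstructed level-order: [24, 5, 26, 10]


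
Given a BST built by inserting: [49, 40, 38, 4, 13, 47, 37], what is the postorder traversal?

Tree insertion order: [49, 40, 38, 4, 13, 47, 37]
Tree (level-order array): [49, 40, None, 38, 47, 4, None, None, None, None, 13, None, 37]
Postorder traversal: [37, 13, 4, 38, 47, 40, 49]


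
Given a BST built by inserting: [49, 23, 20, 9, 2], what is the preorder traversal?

Tree insertion order: [49, 23, 20, 9, 2]
Tree (level-order array): [49, 23, None, 20, None, 9, None, 2]
Preorder traversal: [49, 23, 20, 9, 2]


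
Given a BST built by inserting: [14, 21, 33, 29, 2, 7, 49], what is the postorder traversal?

Tree insertion order: [14, 21, 33, 29, 2, 7, 49]
Tree (level-order array): [14, 2, 21, None, 7, None, 33, None, None, 29, 49]
Postorder traversal: [7, 2, 29, 49, 33, 21, 14]


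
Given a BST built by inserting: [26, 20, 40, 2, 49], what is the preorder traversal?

Tree insertion order: [26, 20, 40, 2, 49]
Tree (level-order array): [26, 20, 40, 2, None, None, 49]
Preorder traversal: [26, 20, 2, 40, 49]


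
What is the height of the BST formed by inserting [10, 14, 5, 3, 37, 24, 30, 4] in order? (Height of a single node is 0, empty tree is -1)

Insertion order: [10, 14, 5, 3, 37, 24, 30, 4]
Tree (level-order array): [10, 5, 14, 3, None, None, 37, None, 4, 24, None, None, None, None, 30]
Compute height bottom-up (empty subtree = -1):
  height(4) = 1 + max(-1, -1) = 0
  height(3) = 1 + max(-1, 0) = 1
  height(5) = 1 + max(1, -1) = 2
  height(30) = 1 + max(-1, -1) = 0
  height(24) = 1 + max(-1, 0) = 1
  height(37) = 1 + max(1, -1) = 2
  height(14) = 1 + max(-1, 2) = 3
  height(10) = 1 + max(2, 3) = 4
Height = 4


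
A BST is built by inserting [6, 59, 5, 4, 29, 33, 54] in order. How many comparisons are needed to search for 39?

Search path for 39: 6 -> 59 -> 29 -> 33 -> 54
Found: False
Comparisons: 5


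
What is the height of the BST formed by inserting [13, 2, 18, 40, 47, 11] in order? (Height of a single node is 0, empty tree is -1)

Insertion order: [13, 2, 18, 40, 47, 11]
Tree (level-order array): [13, 2, 18, None, 11, None, 40, None, None, None, 47]
Compute height bottom-up (empty subtree = -1):
  height(11) = 1 + max(-1, -1) = 0
  height(2) = 1 + max(-1, 0) = 1
  height(47) = 1 + max(-1, -1) = 0
  height(40) = 1 + max(-1, 0) = 1
  height(18) = 1 + max(-1, 1) = 2
  height(13) = 1 + max(1, 2) = 3
Height = 3


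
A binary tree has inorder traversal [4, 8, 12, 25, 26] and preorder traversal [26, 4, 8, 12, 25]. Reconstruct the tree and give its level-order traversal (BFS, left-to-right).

Inorder:  [4, 8, 12, 25, 26]
Preorder: [26, 4, 8, 12, 25]
Algorithm: preorder visits root first, so consume preorder in order;
for each root, split the current inorder slice at that value into
left-subtree inorder and right-subtree inorder, then recurse.
Recursive splits:
  root=26; inorder splits into left=[4, 8, 12, 25], right=[]
  root=4; inorder splits into left=[], right=[8, 12, 25]
  root=8; inorder splits into left=[], right=[12, 25]
  root=12; inorder splits into left=[], right=[25]
  root=25; inorder splits into left=[], right=[]
Reconstructed level-order: [26, 4, 8, 12, 25]


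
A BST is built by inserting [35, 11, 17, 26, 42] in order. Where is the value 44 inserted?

Starting tree (level order): [35, 11, 42, None, 17, None, None, None, 26]
Insertion path: 35 -> 42
Result: insert 44 as right child of 42
Final tree (level order): [35, 11, 42, None, 17, None, 44, None, 26]


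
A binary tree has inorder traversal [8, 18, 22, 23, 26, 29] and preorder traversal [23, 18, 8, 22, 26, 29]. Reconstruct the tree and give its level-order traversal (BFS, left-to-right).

Inorder:  [8, 18, 22, 23, 26, 29]
Preorder: [23, 18, 8, 22, 26, 29]
Algorithm: preorder visits root first, so consume preorder in order;
for each root, split the current inorder slice at that value into
left-subtree inorder and right-subtree inorder, then recurse.
Recursive splits:
  root=23; inorder splits into left=[8, 18, 22], right=[26, 29]
  root=18; inorder splits into left=[8], right=[22]
  root=8; inorder splits into left=[], right=[]
  root=22; inorder splits into left=[], right=[]
  root=26; inorder splits into left=[], right=[29]
  root=29; inorder splits into left=[], right=[]
Reconstructed level-order: [23, 18, 26, 8, 22, 29]


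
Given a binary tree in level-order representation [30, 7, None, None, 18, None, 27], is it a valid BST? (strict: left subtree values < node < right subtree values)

Level-order array: [30, 7, None, None, 18, None, 27]
Validate using subtree bounds (lo, hi): at each node, require lo < value < hi,
then recurse left with hi=value and right with lo=value.
Preorder trace (stopping at first violation):
  at node 30 with bounds (-inf, +inf): OK
  at node 7 with bounds (-inf, 30): OK
  at node 18 with bounds (7, 30): OK
  at node 27 with bounds (18, 30): OK
No violation found at any node.
Result: Valid BST


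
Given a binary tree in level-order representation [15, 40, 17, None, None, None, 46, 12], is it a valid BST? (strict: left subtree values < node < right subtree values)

Level-order array: [15, 40, 17, None, None, None, 46, 12]
Validate using subtree bounds (lo, hi): at each node, require lo < value < hi,
then recurse left with hi=value and right with lo=value.
Preorder trace (stopping at first violation):
  at node 15 with bounds (-inf, +inf): OK
  at node 40 with bounds (-inf, 15): VIOLATION
Node 40 violates its bound: not (-inf < 40 < 15).
Result: Not a valid BST


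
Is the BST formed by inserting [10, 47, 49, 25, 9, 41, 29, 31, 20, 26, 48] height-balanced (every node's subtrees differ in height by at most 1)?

Tree (level-order array): [10, 9, 47, None, None, 25, 49, 20, 41, 48, None, None, None, 29, None, None, None, 26, 31]
Definition: a tree is height-balanced if, at every node, |h(left) - h(right)| <= 1 (empty subtree has height -1).
Bottom-up per-node check:
  node 9: h_left=-1, h_right=-1, diff=0 [OK], height=0
  node 20: h_left=-1, h_right=-1, diff=0 [OK], height=0
  node 26: h_left=-1, h_right=-1, diff=0 [OK], height=0
  node 31: h_left=-1, h_right=-1, diff=0 [OK], height=0
  node 29: h_left=0, h_right=0, diff=0 [OK], height=1
  node 41: h_left=1, h_right=-1, diff=2 [FAIL (|1--1|=2 > 1)], height=2
  node 25: h_left=0, h_right=2, diff=2 [FAIL (|0-2|=2 > 1)], height=3
  node 48: h_left=-1, h_right=-1, diff=0 [OK], height=0
  node 49: h_left=0, h_right=-1, diff=1 [OK], height=1
  node 47: h_left=3, h_right=1, diff=2 [FAIL (|3-1|=2 > 1)], height=4
  node 10: h_left=0, h_right=4, diff=4 [FAIL (|0-4|=4 > 1)], height=5
Node 41 violates the condition: |1 - -1| = 2 > 1.
Result: Not balanced


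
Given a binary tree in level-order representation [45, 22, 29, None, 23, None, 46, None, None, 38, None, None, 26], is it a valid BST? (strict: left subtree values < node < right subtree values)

Level-order array: [45, 22, 29, None, 23, None, 46, None, None, 38, None, None, 26]
Validate using subtree bounds (lo, hi): at each node, require lo < value < hi,
then recurse left with hi=value and right with lo=value.
Preorder trace (stopping at first violation):
  at node 45 with bounds (-inf, +inf): OK
  at node 22 with bounds (-inf, 45): OK
  at node 23 with bounds (22, 45): OK
  at node 29 with bounds (45, +inf): VIOLATION
Node 29 violates its bound: not (45 < 29 < +inf).
Result: Not a valid BST


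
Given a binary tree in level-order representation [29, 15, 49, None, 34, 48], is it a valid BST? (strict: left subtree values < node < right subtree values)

Level-order array: [29, 15, 49, None, 34, 48]
Validate using subtree bounds (lo, hi): at each node, require lo < value < hi,
then recurse left with hi=value and right with lo=value.
Preorder trace (stopping at first violation):
  at node 29 with bounds (-inf, +inf): OK
  at node 15 with bounds (-inf, 29): OK
  at node 34 with bounds (15, 29): VIOLATION
Node 34 violates its bound: not (15 < 34 < 29).
Result: Not a valid BST


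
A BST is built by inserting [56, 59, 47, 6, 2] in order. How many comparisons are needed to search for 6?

Search path for 6: 56 -> 47 -> 6
Found: True
Comparisons: 3


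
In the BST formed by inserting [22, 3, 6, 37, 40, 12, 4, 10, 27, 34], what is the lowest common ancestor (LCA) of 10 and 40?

Tree insertion order: [22, 3, 6, 37, 40, 12, 4, 10, 27, 34]
Tree (level-order array): [22, 3, 37, None, 6, 27, 40, 4, 12, None, 34, None, None, None, None, 10]
In a BST, the LCA of p=10, q=40 is the first node v on the
root-to-leaf path with p <= v <= q (go left if both < v, right if both > v).
Walk from root:
  at 22: 10 <= 22 <= 40, this is the LCA
LCA = 22


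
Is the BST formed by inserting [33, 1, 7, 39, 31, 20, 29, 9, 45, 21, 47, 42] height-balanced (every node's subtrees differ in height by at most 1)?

Tree (level-order array): [33, 1, 39, None, 7, None, 45, None, 31, 42, 47, 20, None, None, None, None, None, 9, 29, None, None, 21]
Definition: a tree is height-balanced if, at every node, |h(left) - h(right)| <= 1 (empty subtree has height -1).
Bottom-up per-node check:
  node 9: h_left=-1, h_right=-1, diff=0 [OK], height=0
  node 21: h_left=-1, h_right=-1, diff=0 [OK], height=0
  node 29: h_left=0, h_right=-1, diff=1 [OK], height=1
  node 20: h_left=0, h_right=1, diff=1 [OK], height=2
  node 31: h_left=2, h_right=-1, diff=3 [FAIL (|2--1|=3 > 1)], height=3
  node 7: h_left=-1, h_right=3, diff=4 [FAIL (|-1-3|=4 > 1)], height=4
  node 1: h_left=-1, h_right=4, diff=5 [FAIL (|-1-4|=5 > 1)], height=5
  node 42: h_left=-1, h_right=-1, diff=0 [OK], height=0
  node 47: h_left=-1, h_right=-1, diff=0 [OK], height=0
  node 45: h_left=0, h_right=0, diff=0 [OK], height=1
  node 39: h_left=-1, h_right=1, diff=2 [FAIL (|-1-1|=2 > 1)], height=2
  node 33: h_left=5, h_right=2, diff=3 [FAIL (|5-2|=3 > 1)], height=6
Node 31 violates the condition: |2 - -1| = 3 > 1.
Result: Not balanced


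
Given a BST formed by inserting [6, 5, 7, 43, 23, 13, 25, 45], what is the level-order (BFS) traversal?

Tree insertion order: [6, 5, 7, 43, 23, 13, 25, 45]
Tree (level-order array): [6, 5, 7, None, None, None, 43, 23, 45, 13, 25]
BFS from the root, enqueuing left then right child of each popped node:
  queue [6] -> pop 6, enqueue [5, 7], visited so far: [6]
  queue [5, 7] -> pop 5, enqueue [none], visited so far: [6, 5]
  queue [7] -> pop 7, enqueue [43], visited so far: [6, 5, 7]
  queue [43] -> pop 43, enqueue [23, 45], visited so far: [6, 5, 7, 43]
  queue [23, 45] -> pop 23, enqueue [13, 25], visited so far: [6, 5, 7, 43, 23]
  queue [45, 13, 25] -> pop 45, enqueue [none], visited so far: [6, 5, 7, 43, 23, 45]
  queue [13, 25] -> pop 13, enqueue [none], visited so far: [6, 5, 7, 43, 23, 45, 13]
  queue [25] -> pop 25, enqueue [none], visited so far: [6, 5, 7, 43, 23, 45, 13, 25]
Result: [6, 5, 7, 43, 23, 45, 13, 25]


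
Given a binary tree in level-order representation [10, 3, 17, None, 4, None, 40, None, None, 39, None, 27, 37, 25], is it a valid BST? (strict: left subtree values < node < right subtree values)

Level-order array: [10, 3, 17, None, 4, None, 40, None, None, 39, None, 27, 37, 25]
Validate using subtree bounds (lo, hi): at each node, require lo < value < hi,
then recurse left with hi=value and right with lo=value.
Preorder trace (stopping at first violation):
  at node 10 with bounds (-inf, +inf): OK
  at node 3 with bounds (-inf, 10): OK
  at node 4 with bounds (3, 10): OK
  at node 17 with bounds (10, +inf): OK
  at node 40 with bounds (17, +inf): OK
  at node 39 with bounds (17, 40): OK
  at node 27 with bounds (17, 39): OK
  at node 25 with bounds (17, 27): OK
  at node 37 with bounds (39, 40): VIOLATION
Node 37 violates its bound: not (39 < 37 < 40).
Result: Not a valid BST


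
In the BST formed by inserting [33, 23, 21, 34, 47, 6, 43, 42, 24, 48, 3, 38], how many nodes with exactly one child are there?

Tree built from: [33, 23, 21, 34, 47, 6, 43, 42, 24, 48, 3, 38]
Tree (level-order array): [33, 23, 34, 21, 24, None, 47, 6, None, None, None, 43, 48, 3, None, 42, None, None, None, None, None, 38]
Rule: These are nodes with exactly 1 non-null child.
Per-node child counts:
  node 33: 2 child(ren)
  node 23: 2 child(ren)
  node 21: 1 child(ren)
  node 6: 1 child(ren)
  node 3: 0 child(ren)
  node 24: 0 child(ren)
  node 34: 1 child(ren)
  node 47: 2 child(ren)
  node 43: 1 child(ren)
  node 42: 1 child(ren)
  node 38: 0 child(ren)
  node 48: 0 child(ren)
Matching nodes: [21, 6, 34, 43, 42]
Count of nodes with exactly one child: 5


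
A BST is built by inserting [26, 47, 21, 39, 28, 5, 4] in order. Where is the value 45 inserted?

Starting tree (level order): [26, 21, 47, 5, None, 39, None, 4, None, 28]
Insertion path: 26 -> 47 -> 39
Result: insert 45 as right child of 39
Final tree (level order): [26, 21, 47, 5, None, 39, None, 4, None, 28, 45]


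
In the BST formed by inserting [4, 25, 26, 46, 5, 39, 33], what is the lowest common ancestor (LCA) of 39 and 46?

Tree insertion order: [4, 25, 26, 46, 5, 39, 33]
Tree (level-order array): [4, None, 25, 5, 26, None, None, None, 46, 39, None, 33]
In a BST, the LCA of p=39, q=46 is the first node v on the
root-to-leaf path with p <= v <= q (go left if both < v, right if both > v).
Walk from root:
  at 4: both 39 and 46 > 4, go right
  at 25: both 39 and 46 > 25, go right
  at 26: both 39 and 46 > 26, go right
  at 46: 39 <= 46 <= 46, this is the LCA
LCA = 46


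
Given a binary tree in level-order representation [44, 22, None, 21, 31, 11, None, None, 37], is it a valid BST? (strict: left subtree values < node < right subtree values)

Level-order array: [44, 22, None, 21, 31, 11, None, None, 37]
Validate using subtree bounds (lo, hi): at each node, require lo < value < hi,
then recurse left with hi=value and right with lo=value.
Preorder trace (stopping at first violation):
  at node 44 with bounds (-inf, +inf): OK
  at node 22 with bounds (-inf, 44): OK
  at node 21 with bounds (-inf, 22): OK
  at node 11 with bounds (-inf, 21): OK
  at node 31 with bounds (22, 44): OK
  at node 37 with bounds (31, 44): OK
No violation found at any node.
Result: Valid BST


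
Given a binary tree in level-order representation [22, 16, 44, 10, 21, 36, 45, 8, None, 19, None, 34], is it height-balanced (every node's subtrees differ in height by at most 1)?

Tree (level-order array): [22, 16, 44, 10, 21, 36, 45, 8, None, 19, None, 34]
Definition: a tree is height-balanced if, at every node, |h(left) - h(right)| <= 1 (empty subtree has height -1).
Bottom-up per-node check:
  node 8: h_left=-1, h_right=-1, diff=0 [OK], height=0
  node 10: h_left=0, h_right=-1, diff=1 [OK], height=1
  node 19: h_left=-1, h_right=-1, diff=0 [OK], height=0
  node 21: h_left=0, h_right=-1, diff=1 [OK], height=1
  node 16: h_left=1, h_right=1, diff=0 [OK], height=2
  node 34: h_left=-1, h_right=-1, diff=0 [OK], height=0
  node 36: h_left=0, h_right=-1, diff=1 [OK], height=1
  node 45: h_left=-1, h_right=-1, diff=0 [OK], height=0
  node 44: h_left=1, h_right=0, diff=1 [OK], height=2
  node 22: h_left=2, h_right=2, diff=0 [OK], height=3
All nodes satisfy the balance condition.
Result: Balanced


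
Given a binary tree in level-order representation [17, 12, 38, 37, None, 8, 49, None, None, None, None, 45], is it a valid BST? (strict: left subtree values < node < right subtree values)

Level-order array: [17, 12, 38, 37, None, 8, 49, None, None, None, None, 45]
Validate using subtree bounds (lo, hi): at each node, require lo < value < hi,
then recurse left with hi=value and right with lo=value.
Preorder trace (stopping at first violation):
  at node 17 with bounds (-inf, +inf): OK
  at node 12 with bounds (-inf, 17): OK
  at node 37 with bounds (-inf, 12): VIOLATION
Node 37 violates its bound: not (-inf < 37 < 12).
Result: Not a valid BST


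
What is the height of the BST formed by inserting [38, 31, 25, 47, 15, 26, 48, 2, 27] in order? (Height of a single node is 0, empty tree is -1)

Insertion order: [38, 31, 25, 47, 15, 26, 48, 2, 27]
Tree (level-order array): [38, 31, 47, 25, None, None, 48, 15, 26, None, None, 2, None, None, 27]
Compute height bottom-up (empty subtree = -1):
  height(2) = 1 + max(-1, -1) = 0
  height(15) = 1 + max(0, -1) = 1
  height(27) = 1 + max(-1, -1) = 0
  height(26) = 1 + max(-1, 0) = 1
  height(25) = 1 + max(1, 1) = 2
  height(31) = 1 + max(2, -1) = 3
  height(48) = 1 + max(-1, -1) = 0
  height(47) = 1 + max(-1, 0) = 1
  height(38) = 1 + max(3, 1) = 4
Height = 4


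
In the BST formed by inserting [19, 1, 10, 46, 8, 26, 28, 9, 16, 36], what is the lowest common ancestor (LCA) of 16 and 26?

Tree insertion order: [19, 1, 10, 46, 8, 26, 28, 9, 16, 36]
Tree (level-order array): [19, 1, 46, None, 10, 26, None, 8, 16, None, 28, None, 9, None, None, None, 36]
In a BST, the LCA of p=16, q=26 is the first node v on the
root-to-leaf path with p <= v <= q (go left if both < v, right if both > v).
Walk from root:
  at 19: 16 <= 19 <= 26, this is the LCA
LCA = 19


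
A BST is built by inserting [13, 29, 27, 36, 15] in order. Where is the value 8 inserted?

Starting tree (level order): [13, None, 29, 27, 36, 15]
Insertion path: 13
Result: insert 8 as left child of 13
Final tree (level order): [13, 8, 29, None, None, 27, 36, 15]


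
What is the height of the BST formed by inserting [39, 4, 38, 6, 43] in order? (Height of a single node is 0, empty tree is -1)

Insertion order: [39, 4, 38, 6, 43]
Tree (level-order array): [39, 4, 43, None, 38, None, None, 6]
Compute height bottom-up (empty subtree = -1):
  height(6) = 1 + max(-1, -1) = 0
  height(38) = 1 + max(0, -1) = 1
  height(4) = 1 + max(-1, 1) = 2
  height(43) = 1 + max(-1, -1) = 0
  height(39) = 1 + max(2, 0) = 3
Height = 3


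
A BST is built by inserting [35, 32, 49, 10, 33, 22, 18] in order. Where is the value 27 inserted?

Starting tree (level order): [35, 32, 49, 10, 33, None, None, None, 22, None, None, 18]
Insertion path: 35 -> 32 -> 10 -> 22
Result: insert 27 as right child of 22
Final tree (level order): [35, 32, 49, 10, 33, None, None, None, 22, None, None, 18, 27]


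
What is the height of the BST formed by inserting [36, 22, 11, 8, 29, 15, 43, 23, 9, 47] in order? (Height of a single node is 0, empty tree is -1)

Insertion order: [36, 22, 11, 8, 29, 15, 43, 23, 9, 47]
Tree (level-order array): [36, 22, 43, 11, 29, None, 47, 8, 15, 23, None, None, None, None, 9]
Compute height bottom-up (empty subtree = -1):
  height(9) = 1 + max(-1, -1) = 0
  height(8) = 1 + max(-1, 0) = 1
  height(15) = 1 + max(-1, -1) = 0
  height(11) = 1 + max(1, 0) = 2
  height(23) = 1 + max(-1, -1) = 0
  height(29) = 1 + max(0, -1) = 1
  height(22) = 1 + max(2, 1) = 3
  height(47) = 1 + max(-1, -1) = 0
  height(43) = 1 + max(-1, 0) = 1
  height(36) = 1 + max(3, 1) = 4
Height = 4


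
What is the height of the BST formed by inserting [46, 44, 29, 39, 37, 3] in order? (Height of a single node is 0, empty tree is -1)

Insertion order: [46, 44, 29, 39, 37, 3]
Tree (level-order array): [46, 44, None, 29, None, 3, 39, None, None, 37]
Compute height bottom-up (empty subtree = -1):
  height(3) = 1 + max(-1, -1) = 0
  height(37) = 1 + max(-1, -1) = 0
  height(39) = 1 + max(0, -1) = 1
  height(29) = 1 + max(0, 1) = 2
  height(44) = 1 + max(2, -1) = 3
  height(46) = 1 + max(3, -1) = 4
Height = 4


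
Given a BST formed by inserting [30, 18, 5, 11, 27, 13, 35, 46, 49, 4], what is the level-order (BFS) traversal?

Tree insertion order: [30, 18, 5, 11, 27, 13, 35, 46, 49, 4]
Tree (level-order array): [30, 18, 35, 5, 27, None, 46, 4, 11, None, None, None, 49, None, None, None, 13]
BFS from the root, enqueuing left then right child of each popped node:
  queue [30] -> pop 30, enqueue [18, 35], visited so far: [30]
  queue [18, 35] -> pop 18, enqueue [5, 27], visited so far: [30, 18]
  queue [35, 5, 27] -> pop 35, enqueue [46], visited so far: [30, 18, 35]
  queue [5, 27, 46] -> pop 5, enqueue [4, 11], visited so far: [30, 18, 35, 5]
  queue [27, 46, 4, 11] -> pop 27, enqueue [none], visited so far: [30, 18, 35, 5, 27]
  queue [46, 4, 11] -> pop 46, enqueue [49], visited so far: [30, 18, 35, 5, 27, 46]
  queue [4, 11, 49] -> pop 4, enqueue [none], visited so far: [30, 18, 35, 5, 27, 46, 4]
  queue [11, 49] -> pop 11, enqueue [13], visited so far: [30, 18, 35, 5, 27, 46, 4, 11]
  queue [49, 13] -> pop 49, enqueue [none], visited so far: [30, 18, 35, 5, 27, 46, 4, 11, 49]
  queue [13] -> pop 13, enqueue [none], visited so far: [30, 18, 35, 5, 27, 46, 4, 11, 49, 13]
Result: [30, 18, 35, 5, 27, 46, 4, 11, 49, 13]


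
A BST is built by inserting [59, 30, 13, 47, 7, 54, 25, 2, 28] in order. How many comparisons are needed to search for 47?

Search path for 47: 59 -> 30 -> 47
Found: True
Comparisons: 3


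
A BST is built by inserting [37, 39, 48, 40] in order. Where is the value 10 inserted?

Starting tree (level order): [37, None, 39, None, 48, 40]
Insertion path: 37
Result: insert 10 as left child of 37
Final tree (level order): [37, 10, 39, None, None, None, 48, 40]


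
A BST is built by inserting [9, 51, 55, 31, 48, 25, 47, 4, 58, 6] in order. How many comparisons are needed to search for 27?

Search path for 27: 9 -> 51 -> 31 -> 25
Found: False
Comparisons: 4


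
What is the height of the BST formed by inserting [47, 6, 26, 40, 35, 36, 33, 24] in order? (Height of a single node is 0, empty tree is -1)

Insertion order: [47, 6, 26, 40, 35, 36, 33, 24]
Tree (level-order array): [47, 6, None, None, 26, 24, 40, None, None, 35, None, 33, 36]
Compute height bottom-up (empty subtree = -1):
  height(24) = 1 + max(-1, -1) = 0
  height(33) = 1 + max(-1, -1) = 0
  height(36) = 1 + max(-1, -1) = 0
  height(35) = 1 + max(0, 0) = 1
  height(40) = 1 + max(1, -1) = 2
  height(26) = 1 + max(0, 2) = 3
  height(6) = 1 + max(-1, 3) = 4
  height(47) = 1 + max(4, -1) = 5
Height = 5


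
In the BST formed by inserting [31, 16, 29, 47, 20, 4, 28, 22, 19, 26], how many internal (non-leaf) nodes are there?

Tree built from: [31, 16, 29, 47, 20, 4, 28, 22, 19, 26]
Tree (level-order array): [31, 16, 47, 4, 29, None, None, None, None, 20, None, 19, 28, None, None, 22, None, None, 26]
Rule: An internal node has at least one child.
Per-node child counts:
  node 31: 2 child(ren)
  node 16: 2 child(ren)
  node 4: 0 child(ren)
  node 29: 1 child(ren)
  node 20: 2 child(ren)
  node 19: 0 child(ren)
  node 28: 1 child(ren)
  node 22: 1 child(ren)
  node 26: 0 child(ren)
  node 47: 0 child(ren)
Matching nodes: [31, 16, 29, 20, 28, 22]
Count of internal (non-leaf) nodes: 6


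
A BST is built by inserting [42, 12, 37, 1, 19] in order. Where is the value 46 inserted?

Starting tree (level order): [42, 12, None, 1, 37, None, None, 19]
Insertion path: 42
Result: insert 46 as right child of 42
Final tree (level order): [42, 12, 46, 1, 37, None, None, None, None, 19]


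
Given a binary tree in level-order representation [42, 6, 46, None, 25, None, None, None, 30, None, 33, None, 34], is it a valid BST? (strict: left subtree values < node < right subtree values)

Level-order array: [42, 6, 46, None, 25, None, None, None, 30, None, 33, None, 34]
Validate using subtree bounds (lo, hi): at each node, require lo < value < hi,
then recurse left with hi=value and right with lo=value.
Preorder trace (stopping at first violation):
  at node 42 with bounds (-inf, +inf): OK
  at node 6 with bounds (-inf, 42): OK
  at node 25 with bounds (6, 42): OK
  at node 30 with bounds (25, 42): OK
  at node 33 with bounds (30, 42): OK
  at node 34 with bounds (33, 42): OK
  at node 46 with bounds (42, +inf): OK
No violation found at any node.
Result: Valid BST


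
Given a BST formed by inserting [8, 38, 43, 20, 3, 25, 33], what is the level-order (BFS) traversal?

Tree insertion order: [8, 38, 43, 20, 3, 25, 33]
Tree (level-order array): [8, 3, 38, None, None, 20, 43, None, 25, None, None, None, 33]
BFS from the root, enqueuing left then right child of each popped node:
  queue [8] -> pop 8, enqueue [3, 38], visited so far: [8]
  queue [3, 38] -> pop 3, enqueue [none], visited so far: [8, 3]
  queue [38] -> pop 38, enqueue [20, 43], visited so far: [8, 3, 38]
  queue [20, 43] -> pop 20, enqueue [25], visited so far: [8, 3, 38, 20]
  queue [43, 25] -> pop 43, enqueue [none], visited so far: [8, 3, 38, 20, 43]
  queue [25] -> pop 25, enqueue [33], visited so far: [8, 3, 38, 20, 43, 25]
  queue [33] -> pop 33, enqueue [none], visited so far: [8, 3, 38, 20, 43, 25, 33]
Result: [8, 3, 38, 20, 43, 25, 33]


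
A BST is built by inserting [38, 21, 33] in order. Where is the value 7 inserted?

Starting tree (level order): [38, 21, None, None, 33]
Insertion path: 38 -> 21
Result: insert 7 as left child of 21
Final tree (level order): [38, 21, None, 7, 33]


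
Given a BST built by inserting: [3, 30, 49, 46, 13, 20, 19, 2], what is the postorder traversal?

Tree insertion order: [3, 30, 49, 46, 13, 20, 19, 2]
Tree (level-order array): [3, 2, 30, None, None, 13, 49, None, 20, 46, None, 19]
Postorder traversal: [2, 19, 20, 13, 46, 49, 30, 3]


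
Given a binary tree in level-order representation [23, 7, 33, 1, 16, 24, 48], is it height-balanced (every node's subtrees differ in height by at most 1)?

Tree (level-order array): [23, 7, 33, 1, 16, 24, 48]
Definition: a tree is height-balanced if, at every node, |h(left) - h(right)| <= 1 (empty subtree has height -1).
Bottom-up per-node check:
  node 1: h_left=-1, h_right=-1, diff=0 [OK], height=0
  node 16: h_left=-1, h_right=-1, diff=0 [OK], height=0
  node 7: h_left=0, h_right=0, diff=0 [OK], height=1
  node 24: h_left=-1, h_right=-1, diff=0 [OK], height=0
  node 48: h_left=-1, h_right=-1, diff=0 [OK], height=0
  node 33: h_left=0, h_right=0, diff=0 [OK], height=1
  node 23: h_left=1, h_right=1, diff=0 [OK], height=2
All nodes satisfy the balance condition.
Result: Balanced


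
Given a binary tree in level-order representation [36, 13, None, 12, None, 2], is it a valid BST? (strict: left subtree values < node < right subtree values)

Level-order array: [36, 13, None, 12, None, 2]
Validate using subtree bounds (lo, hi): at each node, require lo < value < hi,
then recurse left with hi=value and right with lo=value.
Preorder trace (stopping at first violation):
  at node 36 with bounds (-inf, +inf): OK
  at node 13 with bounds (-inf, 36): OK
  at node 12 with bounds (-inf, 13): OK
  at node 2 with bounds (-inf, 12): OK
No violation found at any node.
Result: Valid BST


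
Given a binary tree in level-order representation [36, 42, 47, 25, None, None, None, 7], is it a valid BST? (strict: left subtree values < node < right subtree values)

Level-order array: [36, 42, 47, 25, None, None, None, 7]
Validate using subtree bounds (lo, hi): at each node, require lo < value < hi,
then recurse left with hi=value and right with lo=value.
Preorder trace (stopping at first violation):
  at node 36 with bounds (-inf, +inf): OK
  at node 42 with bounds (-inf, 36): VIOLATION
Node 42 violates its bound: not (-inf < 42 < 36).
Result: Not a valid BST


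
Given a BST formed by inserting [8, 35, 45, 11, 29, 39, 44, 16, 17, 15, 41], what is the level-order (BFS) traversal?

Tree insertion order: [8, 35, 45, 11, 29, 39, 44, 16, 17, 15, 41]
Tree (level-order array): [8, None, 35, 11, 45, None, 29, 39, None, 16, None, None, 44, 15, 17, 41]
BFS from the root, enqueuing left then right child of each popped node:
  queue [8] -> pop 8, enqueue [35], visited so far: [8]
  queue [35] -> pop 35, enqueue [11, 45], visited so far: [8, 35]
  queue [11, 45] -> pop 11, enqueue [29], visited so far: [8, 35, 11]
  queue [45, 29] -> pop 45, enqueue [39], visited so far: [8, 35, 11, 45]
  queue [29, 39] -> pop 29, enqueue [16], visited so far: [8, 35, 11, 45, 29]
  queue [39, 16] -> pop 39, enqueue [44], visited so far: [8, 35, 11, 45, 29, 39]
  queue [16, 44] -> pop 16, enqueue [15, 17], visited so far: [8, 35, 11, 45, 29, 39, 16]
  queue [44, 15, 17] -> pop 44, enqueue [41], visited so far: [8, 35, 11, 45, 29, 39, 16, 44]
  queue [15, 17, 41] -> pop 15, enqueue [none], visited so far: [8, 35, 11, 45, 29, 39, 16, 44, 15]
  queue [17, 41] -> pop 17, enqueue [none], visited so far: [8, 35, 11, 45, 29, 39, 16, 44, 15, 17]
  queue [41] -> pop 41, enqueue [none], visited so far: [8, 35, 11, 45, 29, 39, 16, 44, 15, 17, 41]
Result: [8, 35, 11, 45, 29, 39, 16, 44, 15, 17, 41]


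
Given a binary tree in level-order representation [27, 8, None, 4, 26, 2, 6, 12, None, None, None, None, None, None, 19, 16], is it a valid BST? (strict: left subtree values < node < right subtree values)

Level-order array: [27, 8, None, 4, 26, 2, 6, 12, None, None, None, None, None, None, 19, 16]
Validate using subtree bounds (lo, hi): at each node, require lo < value < hi,
then recurse left with hi=value and right with lo=value.
Preorder trace (stopping at first violation):
  at node 27 with bounds (-inf, +inf): OK
  at node 8 with bounds (-inf, 27): OK
  at node 4 with bounds (-inf, 8): OK
  at node 2 with bounds (-inf, 4): OK
  at node 6 with bounds (4, 8): OK
  at node 26 with bounds (8, 27): OK
  at node 12 with bounds (8, 26): OK
  at node 19 with bounds (12, 26): OK
  at node 16 with bounds (12, 19): OK
No violation found at any node.
Result: Valid BST


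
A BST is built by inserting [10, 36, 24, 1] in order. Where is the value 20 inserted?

Starting tree (level order): [10, 1, 36, None, None, 24]
Insertion path: 10 -> 36 -> 24
Result: insert 20 as left child of 24
Final tree (level order): [10, 1, 36, None, None, 24, None, 20]


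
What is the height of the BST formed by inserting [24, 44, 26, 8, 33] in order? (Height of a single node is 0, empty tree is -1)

Insertion order: [24, 44, 26, 8, 33]
Tree (level-order array): [24, 8, 44, None, None, 26, None, None, 33]
Compute height bottom-up (empty subtree = -1):
  height(8) = 1 + max(-1, -1) = 0
  height(33) = 1 + max(-1, -1) = 0
  height(26) = 1 + max(-1, 0) = 1
  height(44) = 1 + max(1, -1) = 2
  height(24) = 1 + max(0, 2) = 3
Height = 3


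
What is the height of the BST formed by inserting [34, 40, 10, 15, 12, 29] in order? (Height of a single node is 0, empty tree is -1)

Insertion order: [34, 40, 10, 15, 12, 29]
Tree (level-order array): [34, 10, 40, None, 15, None, None, 12, 29]
Compute height bottom-up (empty subtree = -1):
  height(12) = 1 + max(-1, -1) = 0
  height(29) = 1 + max(-1, -1) = 0
  height(15) = 1 + max(0, 0) = 1
  height(10) = 1 + max(-1, 1) = 2
  height(40) = 1 + max(-1, -1) = 0
  height(34) = 1 + max(2, 0) = 3
Height = 3


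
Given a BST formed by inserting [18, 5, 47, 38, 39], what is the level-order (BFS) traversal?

Tree insertion order: [18, 5, 47, 38, 39]
Tree (level-order array): [18, 5, 47, None, None, 38, None, None, 39]
BFS from the root, enqueuing left then right child of each popped node:
  queue [18] -> pop 18, enqueue [5, 47], visited so far: [18]
  queue [5, 47] -> pop 5, enqueue [none], visited so far: [18, 5]
  queue [47] -> pop 47, enqueue [38], visited so far: [18, 5, 47]
  queue [38] -> pop 38, enqueue [39], visited so far: [18, 5, 47, 38]
  queue [39] -> pop 39, enqueue [none], visited so far: [18, 5, 47, 38, 39]
Result: [18, 5, 47, 38, 39]


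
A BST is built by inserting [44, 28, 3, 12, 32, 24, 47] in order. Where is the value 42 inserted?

Starting tree (level order): [44, 28, 47, 3, 32, None, None, None, 12, None, None, None, 24]
Insertion path: 44 -> 28 -> 32
Result: insert 42 as right child of 32
Final tree (level order): [44, 28, 47, 3, 32, None, None, None, 12, None, 42, None, 24]


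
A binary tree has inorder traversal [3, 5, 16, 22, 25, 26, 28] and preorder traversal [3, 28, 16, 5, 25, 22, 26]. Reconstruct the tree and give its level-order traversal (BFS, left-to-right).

Inorder:  [3, 5, 16, 22, 25, 26, 28]
Preorder: [3, 28, 16, 5, 25, 22, 26]
Algorithm: preorder visits root first, so consume preorder in order;
for each root, split the current inorder slice at that value into
left-subtree inorder and right-subtree inorder, then recurse.
Recursive splits:
  root=3; inorder splits into left=[], right=[5, 16, 22, 25, 26, 28]
  root=28; inorder splits into left=[5, 16, 22, 25, 26], right=[]
  root=16; inorder splits into left=[5], right=[22, 25, 26]
  root=5; inorder splits into left=[], right=[]
  root=25; inorder splits into left=[22], right=[26]
  root=22; inorder splits into left=[], right=[]
  root=26; inorder splits into left=[], right=[]
Reconstructed level-order: [3, 28, 16, 5, 25, 22, 26]


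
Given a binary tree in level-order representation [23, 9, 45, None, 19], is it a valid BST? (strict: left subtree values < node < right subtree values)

Level-order array: [23, 9, 45, None, 19]
Validate using subtree bounds (lo, hi): at each node, require lo < value < hi,
then recurse left with hi=value and right with lo=value.
Preorder trace (stopping at first violation):
  at node 23 with bounds (-inf, +inf): OK
  at node 9 with bounds (-inf, 23): OK
  at node 19 with bounds (9, 23): OK
  at node 45 with bounds (23, +inf): OK
No violation found at any node.
Result: Valid BST


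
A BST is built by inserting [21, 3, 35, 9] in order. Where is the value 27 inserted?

Starting tree (level order): [21, 3, 35, None, 9]
Insertion path: 21 -> 35
Result: insert 27 as left child of 35
Final tree (level order): [21, 3, 35, None, 9, 27]
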